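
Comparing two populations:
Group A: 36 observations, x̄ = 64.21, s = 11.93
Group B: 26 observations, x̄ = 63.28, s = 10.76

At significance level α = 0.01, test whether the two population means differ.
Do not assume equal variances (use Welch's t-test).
Welch's two-sample t-test:
H₀: μ₁ = μ₂
H₁: μ₁ ≠ μ₂
s₁²/n₁ = 11.93²/36 = 3.9535,  s₂²/n₂ = 10.76²/26 = 4.4530
SE = √(s₁²/n₁ + s₂²/n₂) = √(3.9535 + 4.4530) = 2.8994
df (Welch-Satterthwaite) = (s₁²/n₁ + s₂²/n₂)² / [(s₁²/n₁)²/(n₁-1) + (s₂²/n₂)²/(n₂-1)] ≈ 57.00
t = (x̄₁ - x̄₂) / SE = (64.21 - 63.28) / 2.8994 = 0.93 / 2.8994 = 0.321
p-value = 0.7496

Since p-value > α = 0.01, we fail to reject H₀.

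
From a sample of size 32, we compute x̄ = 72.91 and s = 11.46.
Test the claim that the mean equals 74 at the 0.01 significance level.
One-sample t-test:
H₀: μ = 74
H₁: μ ≠ 74
df = n - 1 = 31
t = (x̄ - μ₀) / (s/√n) = (72.91 - 74) / (11.46/√32) = -0.538
p-value = 0.5944

Since p-value > α = 0.01, we fail to reject H₀.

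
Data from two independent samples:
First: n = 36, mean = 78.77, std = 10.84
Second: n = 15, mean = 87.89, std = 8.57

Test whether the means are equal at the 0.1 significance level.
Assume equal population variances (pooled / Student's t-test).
Student's two-sample t-test (equal variances):
H₀: μ₁ = μ₂
H₁: μ₁ ≠ μ₂
df = n₁ + n₂ - 2 = 49
Pooled variance s_p² = [(n₁-1)s₁² + (n₂-1)s₂²] / (n₁ + n₂ - 2) = [(35)(10.84²) + (14)(8.57²)] / 49 = 104.9168
SE = √(s_p²(1/n₁ + 1/n₂)) = √(104.9168 × (1/36 + 1/15)) = 3.1478
t = (x̄₁ - x̄₂) / SE = (78.77 - 87.89) / 3.1478 = -9.12 / 3.1478 = -2.897
p-value = 0.0056

Since p-value < α = 0.1, we reject H₀.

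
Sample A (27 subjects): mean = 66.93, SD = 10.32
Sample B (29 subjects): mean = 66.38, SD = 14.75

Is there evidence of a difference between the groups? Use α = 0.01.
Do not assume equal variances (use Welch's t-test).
Welch's two-sample t-test:
H₀: μ₁ = μ₂
H₁: μ₁ ≠ μ₂
s₁²/n₁ = 10.32²/27 = 3.9445,  s₂²/n₂ = 14.75²/29 = 7.5022
SE = √(s₁²/n₁ + s₂²/n₂) = √(3.9445 + 7.5022) = 3.3833
df (Welch-Satterthwaite) = (s₁²/n₁ + s₂²/n₂)² / [(s₁²/n₁)²/(n₁-1) + (s₂²/n₂)²/(n₂-1)] ≈ 50.23
t = (x̄₁ - x̄₂) / SE = (66.93 - 66.38) / 3.3833 = 0.55 / 3.3833 = 0.163
p-value = 0.8715

Since p-value > α = 0.01, we fail to reject H₀.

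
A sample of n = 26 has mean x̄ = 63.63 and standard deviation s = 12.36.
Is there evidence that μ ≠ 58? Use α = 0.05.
One-sample t-test:
H₀: μ = 58
H₁: μ ≠ 58
df = n - 1 = 25
t = (x̄ - μ₀) / (s/√n) = (63.63 - 58) / (12.36/√26) = 2.323
p-value = 0.0286

Since p-value < α = 0.05, we reject H₀.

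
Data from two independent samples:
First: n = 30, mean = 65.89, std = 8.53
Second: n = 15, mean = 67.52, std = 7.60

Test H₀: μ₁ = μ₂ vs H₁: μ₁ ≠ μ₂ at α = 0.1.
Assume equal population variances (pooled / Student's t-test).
Student's two-sample t-test (equal variances):
H₀: μ₁ = μ₂
H₁: μ₁ ≠ μ₂
df = n₁ + n₂ - 2 = 43
Pooled variance s_p² = [(n₁-1)s₁² + (n₂-1)s₂²] / (n₁ + n₂ - 2) = [(29)(8.53²) + (14)(7.60²)] / 43 = 67.8769
SE = √(s_p²(1/n₁ + 1/n₂)) = √(67.8769 × (1/30 + 1/15)) = 2.6053
t = (x̄₁ - x̄₂) / SE = (65.89 - 67.52) / 2.6053 = -1.63 / 2.6053 = -0.626
p-value = 0.5349

Since p-value > α = 0.1, we fail to reject H₀.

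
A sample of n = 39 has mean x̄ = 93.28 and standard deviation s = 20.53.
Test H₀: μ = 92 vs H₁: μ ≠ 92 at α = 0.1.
One-sample t-test:
H₀: μ = 92
H₁: μ ≠ 92
df = n - 1 = 38
t = (x̄ - μ₀) / (s/√n) = (93.28 - 92) / (20.53/√39) = 0.389
p-value = 0.6992

Since p-value > α = 0.1, we fail to reject H₀.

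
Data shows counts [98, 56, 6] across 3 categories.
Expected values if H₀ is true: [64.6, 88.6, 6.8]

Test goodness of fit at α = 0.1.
Chi-square goodness of fit test:
H₀: observed counts match expected distribution
H₁: observed counts differ from expected distribution
df = k - 1 = 2
χ² = Σ(O - E)²/E
   = (98 - 64.6)²/64.6 + (56 - 88.6)²/88.6 + (6 - 6.8)²/6.8
   = 17.269 + 11.995 + 0.094
   = 29.36
p-value < 0.0001

Since p-value < α = 0.1, we reject H₀.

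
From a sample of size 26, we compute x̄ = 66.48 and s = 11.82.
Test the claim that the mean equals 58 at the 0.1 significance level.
One-sample t-test:
H₀: μ = 58
H₁: μ ≠ 58
df = n - 1 = 25
t = (x̄ - μ₀) / (s/√n) = (66.48 - 58) / (11.82/√26) = 3.658
p-value = 0.0012

Since p-value < α = 0.1, we reject H₀.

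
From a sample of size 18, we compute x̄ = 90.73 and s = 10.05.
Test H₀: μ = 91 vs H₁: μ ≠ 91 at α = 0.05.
One-sample t-test:
H₀: μ = 91
H₁: μ ≠ 91
df = n - 1 = 17
t = (x̄ - μ₀) / (s/√n) = (90.73 - 91) / (10.05/√18) = -0.114
p-value = 0.9106

Since p-value > α = 0.05, we fail to reject H₀.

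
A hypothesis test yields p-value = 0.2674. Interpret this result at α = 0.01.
Since p = 0.2674 > α = 0.01, fail to reject H₀.
There is insufficient evidence to reject the null hypothesis; the result is not statistically significant at the 0.01 level.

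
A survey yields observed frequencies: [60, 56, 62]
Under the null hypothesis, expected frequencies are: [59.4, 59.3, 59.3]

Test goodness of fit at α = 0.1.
Chi-square goodness of fit test:
H₀: observed counts match expected distribution
H₁: observed counts differ from expected distribution
df = k - 1 = 2
χ² = Σ(O - E)²/E
   = (60 - 59.4)²/59.4 + (56 - 59.3)²/59.3 + (62 - 59.3)²/59.3
   = 0.006 + 0.184 + 0.123
   = 0.31
p-value = 0.8553

Since p-value > α = 0.1, we fail to reject H₀.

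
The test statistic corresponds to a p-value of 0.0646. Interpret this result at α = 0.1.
Since p = 0.0646 < α = 0.1, reject H₀.
There is sufficient evidence to reject the null hypothesis; the result is statistically significant at the 0.1 level.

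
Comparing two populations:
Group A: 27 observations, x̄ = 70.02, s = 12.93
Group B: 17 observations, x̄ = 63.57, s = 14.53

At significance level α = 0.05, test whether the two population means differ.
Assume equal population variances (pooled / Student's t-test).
Student's two-sample t-test (equal variances):
H₀: μ₁ = μ₂
H₁: μ₁ ≠ μ₂
df = n₁ + n₂ - 2 = 42
Pooled variance s_p² = [(n₁-1)s₁² + (n₂-1)s₂²] / (n₁ + n₂ - 2) = [(26)(12.93²) + (16)(14.53²)] / 42 = 183.9224
SE = √(s_p²(1/n₁ + 1/n₂)) = √(183.9224 × (1/27 + 1/17)) = 4.1989
t = (x̄₁ - x̄₂) / SE = (70.02 - 63.57) / 4.1989 = 6.45 / 4.1989 = 1.536
p-value = 0.1320

Since p-value > α = 0.05, we fail to reject H₀.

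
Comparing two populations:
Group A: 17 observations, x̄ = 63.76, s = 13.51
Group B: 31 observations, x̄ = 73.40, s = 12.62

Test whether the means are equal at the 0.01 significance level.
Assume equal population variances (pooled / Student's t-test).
Student's two-sample t-test (equal variances):
H₀: μ₁ = μ₂
H₁: μ₁ ≠ μ₂
df = n₁ + n₂ - 2 = 46
Pooled variance s_p² = [(n₁-1)s₁² + (n₂-1)s₂²] / (n₁ + n₂ - 2) = [(16)(13.51²) + (30)(12.62²)] / 46 = 167.3533
SE = √(s_p²(1/n₁ + 1/n₂)) = √(167.3533 × (1/17 + 1/31)) = 3.9042
t = (x̄₁ - x̄₂) / SE = (63.76 - 73.40) / 3.9042 = -9.64 / 3.9042 = -2.469
p-value = 0.0173

Since p-value > α = 0.01, we fail to reject H₀.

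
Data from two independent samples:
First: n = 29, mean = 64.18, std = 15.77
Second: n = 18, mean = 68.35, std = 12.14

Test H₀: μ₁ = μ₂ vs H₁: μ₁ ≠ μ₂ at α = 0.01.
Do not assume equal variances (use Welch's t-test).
Welch's two-sample t-test:
H₀: μ₁ = μ₂
H₁: μ₁ ≠ μ₂
s₁²/n₁ = 15.77²/29 = 8.5756,  s₂²/n₂ = 12.14²/18 = 8.1878
SE = √(s₁²/n₁ + s₂²/n₂) = √(8.5756 + 8.1878) = 4.0943
df (Welch-Satterthwaite) = (s₁²/n₁ + s₂²/n₂)² / [(s₁²/n₁)²/(n₁-1) + (s₂²/n₂)²/(n₂-1)] ≈ 42.77
t = (x̄₁ - x̄₂) / SE = (64.18 - 68.35) / 4.0943 = -4.17 / 4.0943 = -1.018
p-value = 0.3142

Since p-value > α = 0.01, we fail to reject H₀.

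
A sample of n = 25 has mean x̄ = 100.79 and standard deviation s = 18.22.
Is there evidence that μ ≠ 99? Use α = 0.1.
One-sample t-test:
H₀: μ = 99
H₁: μ ≠ 99
df = n - 1 = 24
t = (x̄ - μ₀) / (s/√n) = (100.79 - 99) / (18.22/√25) = 0.491
p-value = 0.6277

Since p-value > α = 0.1, we fail to reject H₀.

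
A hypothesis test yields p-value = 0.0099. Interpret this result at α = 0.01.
Since p = 0.0099 < α = 0.01, reject H₀.
There is sufficient evidence to reject the null hypothesis; the result is statistically significant at the 0.01 level.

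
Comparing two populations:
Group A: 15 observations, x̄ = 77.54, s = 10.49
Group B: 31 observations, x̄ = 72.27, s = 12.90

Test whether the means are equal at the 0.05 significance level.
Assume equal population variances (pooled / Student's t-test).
Student's two-sample t-test (equal variances):
H₀: μ₁ = μ₂
H₁: μ₁ ≠ μ₂
df = n₁ + n₂ - 2 = 44
Pooled variance s_p² = [(n₁-1)s₁² + (n₂-1)s₂²] / (n₁ + n₂ - 2) = [(14)(10.49²) + (30)(12.90²)] / 44 = 148.4741
SE = √(s_p²(1/n₁ + 1/n₂)) = √(148.4741 × (1/15 + 1/31)) = 3.8325
t = (x̄₁ - x̄₂) / SE = (77.54 - 72.27) / 3.8325 = 5.27 / 3.8325 = 1.375
p-value = 0.1761

Since p-value > α = 0.05, we fail to reject H₀.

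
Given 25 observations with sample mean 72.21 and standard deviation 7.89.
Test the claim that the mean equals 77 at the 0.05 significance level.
One-sample t-test:
H₀: μ = 77
H₁: μ ≠ 77
df = n - 1 = 24
t = (x̄ - μ₀) / (s/√n) = (72.21 - 77) / (7.89/√25) = -3.035
p-value = 0.0057

Since p-value < α = 0.05, we reject H₀.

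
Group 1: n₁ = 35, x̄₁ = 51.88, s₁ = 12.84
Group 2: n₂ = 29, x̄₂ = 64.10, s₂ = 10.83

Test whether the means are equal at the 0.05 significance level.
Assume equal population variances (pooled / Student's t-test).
Student's two-sample t-test (equal variances):
H₀: μ₁ = μ₂
H₁: μ₁ ≠ μ₂
df = n₁ + n₂ - 2 = 62
Pooled variance s_p² = [(n₁-1)s₁² + (n₂-1)s₂²] / (n₁ + n₂ - 2) = [(34)(12.84²) + (28)(10.83²)] / 62 = 143.3793
SE = √(s_p²(1/n₁ + 1/n₂)) = √(143.3793 × (1/35 + 1/29)) = 3.0068
t = (x̄₁ - x̄₂) / SE = (51.88 - 64.10) / 3.0068 = -12.22 / 3.0068 = -4.064
p-value = 0.0001

Since p-value < α = 0.05, we reject H₀.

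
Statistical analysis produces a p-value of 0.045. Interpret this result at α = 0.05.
Since p = 0.045 < α = 0.05, reject H₀.
There is sufficient evidence to reject the null hypothesis; the result is statistically significant at the 0.05 level.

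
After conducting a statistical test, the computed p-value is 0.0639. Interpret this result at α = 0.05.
Since p = 0.0639 > α = 0.05, fail to reject H₀.
There is insufficient evidence to reject the null hypothesis; the result is not statistically significant at the 0.05 level.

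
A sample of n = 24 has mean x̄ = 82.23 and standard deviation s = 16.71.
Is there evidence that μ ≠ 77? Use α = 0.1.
One-sample t-test:
H₀: μ = 77
H₁: μ ≠ 77
df = n - 1 = 23
t = (x̄ - μ₀) / (s/√n) = (82.23 - 77) / (16.71/√24) = 1.533
p-value = 0.1388

Since p-value > α = 0.1, we fail to reject H₀.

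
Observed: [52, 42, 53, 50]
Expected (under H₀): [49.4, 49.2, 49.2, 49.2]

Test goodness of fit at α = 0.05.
Chi-square goodness of fit test:
H₀: observed counts match expected distribution
H₁: observed counts differ from expected distribution
df = k - 1 = 3
χ² = Σ(O - E)²/E
   = (52 - 49.4)²/49.4 + (42 - 49.2)²/49.2 + (53 - 49.2)²/49.2 + (50 - 49.2)²/49.2
   = 0.137 + 1.054 + 0.293 + 0.013
   = 1.50
p-value = 0.6830

Since p-value > α = 0.05, we fail to reject H₀.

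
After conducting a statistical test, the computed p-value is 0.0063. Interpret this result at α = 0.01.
Since p = 0.0063 < α = 0.01, reject H₀.
There is sufficient evidence to reject the null hypothesis; the result is statistically significant at the 0.01 level.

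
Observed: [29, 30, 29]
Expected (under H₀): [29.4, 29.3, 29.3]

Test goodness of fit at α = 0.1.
Chi-square goodness of fit test:
H₀: observed counts match expected distribution
H₁: observed counts differ from expected distribution
df = k - 1 = 2
χ² = Σ(O - E)²/E
   = (29 - 29.4)²/29.4 + (30 - 29.3)²/29.3 + (29 - 29.3)²/29.3
   = 0.005 + 0.017 + 0.003
   = 0.03
p-value = 0.9875

Since p-value > α = 0.1, we fail to reject H₀.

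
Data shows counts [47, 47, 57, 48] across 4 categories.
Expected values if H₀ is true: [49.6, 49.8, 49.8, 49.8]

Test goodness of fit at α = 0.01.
Chi-square goodness of fit test:
H₀: observed counts match expected distribution
H₁: observed counts differ from expected distribution
df = k - 1 = 3
χ² = Σ(O - E)²/E
   = (47 - 49.6)²/49.6 + (47 - 49.8)²/49.8 + (57 - 49.8)²/49.8 + (48 - 49.8)²/49.8
   = 0.136 + 0.157 + 1.041 + 0.065
   = 1.40
p-value = 0.7056

Since p-value > α = 0.01, we fail to reject H₀.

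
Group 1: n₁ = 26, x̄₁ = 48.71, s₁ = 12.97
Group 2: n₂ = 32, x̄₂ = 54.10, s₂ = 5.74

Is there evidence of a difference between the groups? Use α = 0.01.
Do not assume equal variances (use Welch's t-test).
Welch's two-sample t-test:
H₀: μ₁ = μ₂
H₁: μ₁ ≠ μ₂
s₁²/n₁ = 12.97²/26 = 6.4700,  s₂²/n₂ = 5.74²/32 = 1.0296
SE = √(s₁²/n₁ + s₂²/n₂) = √(6.4700 + 1.0296) = 2.7385
df (Welch-Satterthwaite) = (s₁²/n₁ + s₂²/n₂)² / [(s₁²/n₁)²/(n₁-1) + (s₂²/n₂)²/(n₂-1)] ≈ 32.92
t = (x̄₁ - x̄₂) / SE = (48.71 - 54.10) / 2.7385 = -5.39 / 2.7385 = -1.968
p-value = 0.0575

Since p-value > α = 0.01, we fail to reject H₀.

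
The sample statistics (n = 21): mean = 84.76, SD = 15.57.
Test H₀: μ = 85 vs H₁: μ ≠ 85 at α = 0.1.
One-sample t-test:
H₀: μ = 85
H₁: μ ≠ 85
df = n - 1 = 20
t = (x̄ - μ₀) / (s/√n) = (84.76 - 85) / (15.57/√21) = -0.071
p-value = 0.9444

Since p-value > α = 0.1, we fail to reject H₀.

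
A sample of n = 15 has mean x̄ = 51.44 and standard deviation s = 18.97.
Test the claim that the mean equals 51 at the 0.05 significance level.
One-sample t-test:
H₀: μ = 51
H₁: μ ≠ 51
df = n - 1 = 14
t = (x̄ - μ₀) / (s/√n) = (51.44 - 51) / (18.97/√15) = 0.090
p-value = 0.9297

Since p-value > α = 0.05, we fail to reject H₀.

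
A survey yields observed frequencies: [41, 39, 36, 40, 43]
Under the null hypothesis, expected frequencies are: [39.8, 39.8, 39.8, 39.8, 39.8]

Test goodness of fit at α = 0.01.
Chi-square goodness of fit test:
H₀: observed counts match expected distribution
H₁: observed counts differ from expected distribution
df = k - 1 = 4
χ² = Σ(O - E)²/E
   = (41 - 39.8)²/39.8 + (39 - 39.8)²/39.8 + (36 - 39.8)²/39.8 + (40 - 39.8)²/39.8 + (43 - 39.8)²/39.8
   = 0.036 + 0.016 + 0.363 + 0.001 + 0.257
   = 0.67
p-value = 0.9546

Since p-value > α = 0.01, we fail to reject H₀.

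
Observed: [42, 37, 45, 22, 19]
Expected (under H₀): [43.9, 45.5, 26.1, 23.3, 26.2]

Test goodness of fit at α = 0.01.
Chi-square goodness of fit test:
H₀: observed counts match expected distribution
H₁: observed counts differ from expected distribution
df = k - 1 = 4
χ² = Σ(O - E)²/E
   = (42 - 43.9)²/43.9 + (37 - 45.5)²/45.5 + (45 - 26.1)²/26.1 + (22 - 23.3)²/23.3 + (19 - 26.2)²/26.2
   = 0.082 + 1.588 + 13.686 + 0.073 + 1.979
   = 17.41
p-value = 0.0016

Since p-value < α = 0.01, we reject H₀.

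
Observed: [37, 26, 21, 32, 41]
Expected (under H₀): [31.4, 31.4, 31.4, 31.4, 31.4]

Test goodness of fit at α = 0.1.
Chi-square goodness of fit test:
H₀: observed counts match expected distribution
H₁: observed counts differ from expected distribution
df = k - 1 = 4
χ² = Σ(O - E)²/E
   = (37 - 31.4)²/31.4 + (26 - 31.4)²/31.4 + (21 - 31.4)²/31.4 + (32 - 31.4)²/31.4 + (41 - 31.4)²/31.4
   = 0.999 + 0.929 + 3.445 + 0.011 + 2.935
   = 8.32
p-value = 0.0806

Since p-value < α = 0.1, we reject H₀.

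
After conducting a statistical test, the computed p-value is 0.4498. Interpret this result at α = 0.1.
Since p = 0.4498 > α = 0.1, fail to reject H₀.
There is insufficient evidence to reject the null hypothesis; the result is not statistically significant at the 0.1 level.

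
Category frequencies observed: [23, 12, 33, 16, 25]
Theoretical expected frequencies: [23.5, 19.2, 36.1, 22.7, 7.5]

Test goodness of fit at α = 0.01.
Chi-square goodness of fit test:
H₀: observed counts match expected distribution
H₁: observed counts differ from expected distribution
df = k - 1 = 4
χ² = Σ(O - E)²/E
   = (23 - 23.5)²/23.5 + (12 - 19.2)²/19.2 + (33 - 36.1)²/36.1 + (16 - 22.7)²/22.7 + (25 - 7.5)²/7.5
   = 0.011 + 2.700 + 0.266 + 1.978 + 40.833
   = 45.79
p-value < 0.0001

Since p-value < α = 0.01, we reject H₀.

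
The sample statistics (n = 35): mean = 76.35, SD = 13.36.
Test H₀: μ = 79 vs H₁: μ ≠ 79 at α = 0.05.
One-sample t-test:
H₀: μ = 79
H₁: μ ≠ 79
df = n - 1 = 34
t = (x̄ - μ₀) / (s/√n) = (76.35 - 79) / (13.36/√35) = -1.173
p-value = 0.2488

Since p-value > α = 0.05, we fail to reject H₀.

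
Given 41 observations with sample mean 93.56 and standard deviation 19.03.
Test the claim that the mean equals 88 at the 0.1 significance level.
One-sample t-test:
H₀: μ = 88
H₁: μ ≠ 88
df = n - 1 = 40
t = (x̄ - μ₀) / (s/√n) = (93.56 - 88) / (19.03/√41) = 1.871
p-value = 0.0687

Since p-value < α = 0.1, we reject H₀.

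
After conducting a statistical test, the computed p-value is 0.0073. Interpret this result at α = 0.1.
Since p = 0.0073 < α = 0.1, reject H₀.
There is sufficient evidence to reject the null hypothesis; the result is statistically significant at the 0.1 level.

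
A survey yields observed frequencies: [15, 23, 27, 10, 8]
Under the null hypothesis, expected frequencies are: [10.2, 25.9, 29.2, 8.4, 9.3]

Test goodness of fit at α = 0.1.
Chi-square goodness of fit test:
H₀: observed counts match expected distribution
H₁: observed counts differ from expected distribution
df = k - 1 = 4
χ² = Σ(O - E)²/E
   = (15 - 10.2)²/10.2 + (23 - 25.9)²/25.9 + (27 - 29.2)²/29.2 + (10 - 8.4)²/8.4 + (8 - 9.3)²/9.3
   = 2.259 + 0.325 + 0.166 + 0.305 + 0.182
   = 3.24
p-value = 0.5192

Since p-value > α = 0.1, we fail to reject H₀.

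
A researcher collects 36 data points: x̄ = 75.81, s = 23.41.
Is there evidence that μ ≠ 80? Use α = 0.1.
One-sample t-test:
H₀: μ = 80
H₁: μ ≠ 80
df = n - 1 = 35
t = (x̄ - μ₀) / (s/√n) = (75.81 - 80) / (23.41/√36) = -1.074
p-value = 0.2902

Since p-value > α = 0.1, we fail to reject H₀.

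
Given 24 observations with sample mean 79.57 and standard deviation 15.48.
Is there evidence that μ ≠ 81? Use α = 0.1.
One-sample t-test:
H₀: μ = 81
H₁: μ ≠ 81
df = n - 1 = 23
t = (x̄ - μ₀) / (s/√n) = (79.57 - 81) / (15.48/√24) = -0.453
p-value = 0.6551

Since p-value > α = 0.1, we fail to reject H₀.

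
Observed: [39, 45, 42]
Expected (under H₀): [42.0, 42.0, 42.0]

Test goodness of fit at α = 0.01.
Chi-square goodness of fit test:
H₀: observed counts match expected distribution
H₁: observed counts differ from expected distribution
df = k - 1 = 2
χ² = Σ(O - E)²/E
   = (39 - 42.0)²/42.0 + (45 - 42.0)²/42.0 + (42 - 42.0)²/42.0
   = 0.214 + 0.214 + 0.000
   = 0.43
p-value = 0.8071

Since p-value > α = 0.01, we fail to reject H₀.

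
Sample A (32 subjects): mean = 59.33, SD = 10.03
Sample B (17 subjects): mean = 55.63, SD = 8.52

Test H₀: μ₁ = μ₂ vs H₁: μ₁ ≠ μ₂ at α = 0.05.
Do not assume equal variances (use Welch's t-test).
Welch's two-sample t-test:
H₀: μ₁ = μ₂
H₁: μ₁ ≠ μ₂
s₁²/n₁ = 10.03²/32 = 3.1438,  s₂²/n₂ = 8.52²/17 = 4.2700
SE = √(s₁²/n₁ + s₂²/n₂) = √(3.1438 + 4.2700) = 2.7228
df (Welch-Satterthwaite) = (s₁²/n₁ + s₂²/n₂)² / [(s₁²/n₁)²/(n₁-1) + (s₂²/n₂)²/(n₂-1)] ≈ 37.69
t = (x̄₁ - x̄₂) / SE = (59.33 - 55.63) / 2.7228 = 3.70 / 2.7228 = 1.359
p-value = 0.1823

Since p-value > α = 0.05, we fail to reject H₀.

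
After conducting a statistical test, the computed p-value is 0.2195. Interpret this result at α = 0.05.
Since p = 0.2195 > α = 0.05, fail to reject H₀.
There is insufficient evidence to reject the null hypothesis; the result is not statistically significant at the 0.05 level.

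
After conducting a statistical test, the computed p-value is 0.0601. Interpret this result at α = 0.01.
Since p = 0.0601 > α = 0.01, fail to reject H₀.
There is insufficient evidence to reject the null hypothesis; the result is not statistically significant at the 0.01 level.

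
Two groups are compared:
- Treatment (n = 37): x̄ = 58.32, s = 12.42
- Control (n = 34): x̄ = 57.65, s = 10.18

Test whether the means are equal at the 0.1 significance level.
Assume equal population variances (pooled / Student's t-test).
Student's two-sample t-test (equal variances):
H₀: μ₁ = μ₂
H₁: μ₁ ≠ μ₂
df = n₁ + n₂ - 2 = 69
Pooled variance s_p² = [(n₁-1)s₁² + (n₂-1)s₂²] / (n₁ + n₂ - 2) = [(36)(12.42²) + (33)(10.18²)] / 69 = 130.0449
SE = √(s_p²(1/n₁ + 1/n₂)) = √(130.0449 × (1/37 + 1/34)) = 2.7092
t = (x̄₁ - x̄₂) / SE = (58.32 - 57.65) / 2.7092 = 0.67 / 2.7092 = 0.247
p-value = 0.8054

Since p-value > α = 0.1, we fail to reject H₀.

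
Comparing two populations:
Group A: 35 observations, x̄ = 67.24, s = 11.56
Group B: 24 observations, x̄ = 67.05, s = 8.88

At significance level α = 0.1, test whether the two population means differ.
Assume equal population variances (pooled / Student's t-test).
Student's two-sample t-test (equal variances):
H₀: μ₁ = μ₂
H₁: μ₁ ≠ μ₂
df = n₁ + n₂ - 2 = 57
Pooled variance s_p² = [(n₁-1)s₁² + (n₂-1)s₂²] / (n₁ + n₂ - 2) = [(34)(11.56²) + (23)(8.88²)] / 57 = 111.5297
SE = √(s_p²(1/n₁ + 1/n₂)) = √(111.5297 × (1/35 + 1/24)) = 2.7989
t = (x̄₁ - x̄₂) / SE = (67.24 - 67.05) / 2.7989 = 0.19 / 2.7989 = 0.068
p-value = 0.9461

Since p-value > α = 0.1, we fail to reject H₀.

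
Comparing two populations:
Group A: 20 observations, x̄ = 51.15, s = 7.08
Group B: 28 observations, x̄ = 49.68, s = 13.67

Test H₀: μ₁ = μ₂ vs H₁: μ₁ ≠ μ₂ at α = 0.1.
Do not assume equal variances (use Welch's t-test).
Welch's two-sample t-test:
H₀: μ₁ = μ₂
H₁: μ₁ ≠ μ₂
s₁²/n₁ = 7.08²/20 = 2.5063,  s₂²/n₂ = 13.67²/28 = 6.6739
SE = √(s₁²/n₁ + s₂²/n₂) = √(2.5063 + 6.6739) = 3.0299
df (Welch-Satterthwaite) = (s₁²/n₁ + s₂²/n₂)² / [(s₁²/n₁)²/(n₁-1) + (s₂²/n₂)²/(n₂-1)] ≈ 42.56
t = (x̄₁ - x̄₂) / SE = (51.15 - 49.68) / 3.0299 = 1.47 / 3.0299 = 0.485
p-value = 0.6300

Since p-value > α = 0.1, we fail to reject H₀.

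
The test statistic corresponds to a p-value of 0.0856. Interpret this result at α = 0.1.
Since p = 0.0856 < α = 0.1, reject H₀.
There is sufficient evidence to reject the null hypothesis; the result is statistically significant at the 0.1 level.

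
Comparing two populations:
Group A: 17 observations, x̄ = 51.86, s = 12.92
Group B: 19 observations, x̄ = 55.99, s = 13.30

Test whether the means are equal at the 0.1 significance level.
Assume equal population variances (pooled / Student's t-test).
Student's two-sample t-test (equal variances):
H₀: μ₁ = μ₂
H₁: μ₁ ≠ μ₂
df = n₁ + n₂ - 2 = 34
Pooled variance s_p² = [(n₁-1)s₁² + (n₂-1)s₂²] / (n₁ + n₂ - 2) = [(16)(12.92²) + (18)(13.30²)] / 34 = 172.2012
SE = √(s_p²(1/n₁ + 1/n₂)) = √(172.2012 × (1/17 + 1/19)) = 4.3809
t = (x̄₁ - x̄₂) / SE = (51.86 - 55.99) / 4.3809 = -4.13 / 4.3809 = -0.943
p-value = 0.3525

Since p-value > α = 0.1, we fail to reject H₀.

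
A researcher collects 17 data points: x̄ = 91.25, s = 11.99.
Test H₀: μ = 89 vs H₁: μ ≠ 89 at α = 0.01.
One-sample t-test:
H₀: μ = 89
H₁: μ ≠ 89
df = n - 1 = 16
t = (x̄ - μ₀) / (s/√n) = (91.25 - 89) / (11.99/√17) = 0.774
p-value = 0.4504

Since p-value > α = 0.01, we fail to reject H₀.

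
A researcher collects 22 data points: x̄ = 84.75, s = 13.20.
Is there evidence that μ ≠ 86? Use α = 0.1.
One-sample t-test:
H₀: μ = 86
H₁: μ ≠ 86
df = n - 1 = 21
t = (x̄ - μ₀) / (s/√n) = (84.75 - 86) / (13.20/√22) = -0.444
p-value = 0.6615

Since p-value > α = 0.1, we fail to reject H₀.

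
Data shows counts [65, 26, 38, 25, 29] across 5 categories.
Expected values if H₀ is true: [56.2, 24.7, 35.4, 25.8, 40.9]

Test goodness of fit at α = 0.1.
Chi-square goodness of fit test:
H₀: observed counts match expected distribution
H₁: observed counts differ from expected distribution
df = k - 1 = 4
χ² = Σ(O - E)²/E
   = (65 - 56.2)²/56.2 + (26 - 24.7)²/24.7 + (38 - 35.4)²/35.4 + (25 - 25.8)²/25.8 + (29 - 40.9)²/40.9
   = 1.378 + 0.068 + 0.191 + 0.025 + 3.462
   = 5.12
p-value = 0.2748

Since p-value > α = 0.1, we fail to reject H₀.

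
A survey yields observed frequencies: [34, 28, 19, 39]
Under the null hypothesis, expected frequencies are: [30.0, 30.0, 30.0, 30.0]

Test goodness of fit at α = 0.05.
Chi-square goodness of fit test:
H₀: observed counts match expected distribution
H₁: observed counts differ from expected distribution
df = k - 1 = 3
χ² = Σ(O - E)²/E
   = (34 - 30.0)²/30.0 + (28 - 30.0)²/30.0 + (19 - 30.0)²/30.0 + (39 - 30.0)²/30.0
   = 0.533 + 0.133 + 4.033 + 2.700
   = 7.40
p-value = 0.0602

Since p-value > α = 0.05, we fail to reject H₀.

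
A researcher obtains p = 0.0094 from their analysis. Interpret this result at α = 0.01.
Since p = 0.0094 < α = 0.01, reject H₀.
There is sufficient evidence to reject the null hypothesis; the result is statistically significant at the 0.01 level.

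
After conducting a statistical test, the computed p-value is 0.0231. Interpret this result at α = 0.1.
Since p = 0.0231 < α = 0.1, reject H₀.
There is sufficient evidence to reject the null hypothesis; the result is statistically significant at the 0.1 level.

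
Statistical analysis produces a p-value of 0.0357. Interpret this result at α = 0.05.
Since p = 0.0357 < α = 0.05, reject H₀.
There is sufficient evidence to reject the null hypothesis; the result is statistically significant at the 0.05 level.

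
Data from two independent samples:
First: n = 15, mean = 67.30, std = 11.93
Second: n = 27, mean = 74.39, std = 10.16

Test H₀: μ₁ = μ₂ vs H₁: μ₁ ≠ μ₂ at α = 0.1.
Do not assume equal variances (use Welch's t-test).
Welch's two-sample t-test:
H₀: μ₁ = μ₂
H₁: μ₁ ≠ μ₂
s₁²/n₁ = 11.93²/15 = 9.4883,  s₂²/n₂ = 10.16²/27 = 3.8232
SE = √(s₁²/n₁ + s₂²/n₂) = √(9.4883 + 3.8232) = 3.6485
df (Welch-Satterthwaite) = (s₁²/n₁ + s₂²/n₂)² / [(s₁²/n₁)²/(n₁-1) + (s₂²/n₂)²/(n₂-1)] ≈ 25.34
t = (x̄₁ - x̄₂) / SE = (67.30 - 74.39) / 3.6485 = -7.09 / 3.6485 = -1.943
p-value = 0.0632

Since p-value < α = 0.1, we reject H₀.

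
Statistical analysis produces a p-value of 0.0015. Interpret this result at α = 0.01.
Since p = 0.0015 < α = 0.01, reject H₀.
There is sufficient evidence to reject the null hypothesis; the result is statistically significant at the 0.01 level.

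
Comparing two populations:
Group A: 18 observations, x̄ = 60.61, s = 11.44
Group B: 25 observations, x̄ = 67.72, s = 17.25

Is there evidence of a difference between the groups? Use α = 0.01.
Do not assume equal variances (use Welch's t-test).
Welch's two-sample t-test:
H₀: μ₁ = μ₂
H₁: μ₁ ≠ μ₂
s₁²/n₁ = 11.44²/18 = 7.2708,  s₂²/n₂ = 17.25²/25 = 11.9025
SE = √(s₁²/n₁ + s₂²/n₂) = √(7.2708 + 11.9025) = 4.3787
df (Welch-Satterthwaite) = (s₁²/n₁ + s₂²/n₂)² / [(s₁²/n₁)²/(n₁-1) + (s₂²/n₂)²/(n₂-1)] ≈ 40.79
t = (x̄₁ - x̄₂) / SE = (60.61 - 67.72) / 4.3787 = -7.11 / 4.3787 = -1.624
p-value = 0.1121

Since p-value > α = 0.01, we fail to reject H₀.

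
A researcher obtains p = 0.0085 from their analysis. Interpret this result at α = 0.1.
Since p = 0.0085 < α = 0.1, reject H₀.
There is sufficient evidence to reject the null hypothesis; the result is statistically significant at the 0.1 level.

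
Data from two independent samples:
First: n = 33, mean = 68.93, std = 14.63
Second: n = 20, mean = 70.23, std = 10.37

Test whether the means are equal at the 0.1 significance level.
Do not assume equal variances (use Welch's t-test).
Welch's two-sample t-test:
H₀: μ₁ = μ₂
H₁: μ₁ ≠ μ₂
s₁²/n₁ = 14.63²/33 = 6.4860,  s₂²/n₂ = 10.37²/20 = 5.3768
SE = √(s₁²/n₁ + s₂²/n₂) = √(6.4860 + 5.3768) = 3.4442
df (Welch-Satterthwaite) = (s₁²/n₁ + s₂²/n₂)² / [(s₁²/n₁)²/(n₁-1) + (s₂²/n₂)²/(n₂-1)] ≈ 49.62
t = (x̄₁ - x̄₂) / SE = (68.93 - 70.23) / 3.4442 = -1.30 / 3.4442 = -0.377
p-value = 0.7075

Since p-value > α = 0.1, we fail to reject H₀.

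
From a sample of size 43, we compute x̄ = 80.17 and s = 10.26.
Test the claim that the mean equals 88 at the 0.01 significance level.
One-sample t-test:
H₀: μ = 88
H₁: μ ≠ 88
df = n - 1 = 42
t = (x̄ - μ₀) / (s/√n) = (80.17 - 88) / (10.26/√43) = -5.004
p-value < 0.0001

Since p-value < α = 0.01, we reject H₀.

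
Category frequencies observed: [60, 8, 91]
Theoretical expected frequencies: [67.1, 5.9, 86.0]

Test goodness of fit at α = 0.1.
Chi-square goodness of fit test:
H₀: observed counts match expected distribution
H₁: observed counts differ from expected distribution
df = k - 1 = 2
χ² = Σ(O - E)²/E
   = (60 - 67.1)²/67.1 + (8 - 5.9)²/5.9 + (91 - 86.0)²/86.0
   = 0.751 + 0.747 + 0.291
   = 1.79
p-value = 0.4087

Since p-value > α = 0.1, we fail to reject H₀.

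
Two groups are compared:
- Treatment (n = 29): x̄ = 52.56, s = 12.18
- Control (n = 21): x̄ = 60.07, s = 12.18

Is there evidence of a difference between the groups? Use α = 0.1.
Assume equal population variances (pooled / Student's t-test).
Student's two-sample t-test (equal variances):
H₀: μ₁ = μ₂
H₁: μ₁ ≠ μ₂
df = n₁ + n₂ - 2 = 48
Pooled variance s_p² = [(n₁-1)s₁² + (n₂-1)s₂²] / (n₁ + n₂ - 2) = [(28)(12.18²) + (20)(12.18²)] / 48 = 148.3524
SE = √(s_p²(1/n₁ + 1/n₂)) = √(148.3524 × (1/29 + 1/21)) = 3.4900
t = (x̄₁ - x̄₂) / SE = (52.56 - 60.07) / 3.4900 = -7.51 / 3.4900 = -2.152
p-value = 0.0365

Since p-value < α = 0.1, we reject H₀.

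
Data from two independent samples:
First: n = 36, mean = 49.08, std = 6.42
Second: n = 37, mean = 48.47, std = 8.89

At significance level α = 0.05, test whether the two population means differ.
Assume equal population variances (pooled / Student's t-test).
Student's two-sample t-test (equal variances):
H₀: μ₁ = μ₂
H₁: μ₁ ≠ μ₂
df = n₁ + n₂ - 2 = 71
Pooled variance s_p² = [(n₁-1)s₁² + (n₂-1)s₂²] / (n₁ + n₂ - 2) = [(35)(6.42²) + (36)(8.89²)] / 71 = 60.3906
SE = √(s_p²(1/n₁ + 1/n₂)) = √(60.3906 × (1/36 + 1/37)) = 1.8193
t = (x̄₁ - x̄₂) / SE = (49.08 - 48.47) / 1.8193 = 0.61 / 1.8193 = 0.335
p-value = 0.7384

Since p-value > α = 0.05, we fail to reject H₀.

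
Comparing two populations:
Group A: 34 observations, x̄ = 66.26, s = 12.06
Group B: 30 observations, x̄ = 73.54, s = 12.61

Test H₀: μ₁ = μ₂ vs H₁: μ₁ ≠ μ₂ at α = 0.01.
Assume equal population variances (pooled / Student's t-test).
Student's two-sample t-test (equal variances):
H₀: μ₁ = μ₂
H₁: μ₁ ≠ μ₂
df = n₁ + n₂ - 2 = 62
Pooled variance s_p² = [(n₁-1)s₁² + (n₂-1)s₂²] / (n₁ + n₂ - 2) = [(33)(12.06²) + (29)(12.61²)] / 62 = 151.7902
SE = √(s_p²(1/n₁ + 1/n₂)) = √(151.7902 × (1/34 + 1/30)) = 3.0861
t = (x̄₁ - x̄₂) / SE = (66.26 - 73.54) / 3.0861 = -7.28 / 3.0861 = -2.359
p-value = 0.0215

Since p-value > α = 0.01, we fail to reject H₀.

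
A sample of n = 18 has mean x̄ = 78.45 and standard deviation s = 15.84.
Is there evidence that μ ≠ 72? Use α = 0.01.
One-sample t-test:
H₀: μ = 72
H₁: μ ≠ 72
df = n - 1 = 17
t = (x̄ - μ₀) / (s/√n) = (78.45 - 72) / (15.84/√18) = 1.728
p-value = 0.1022

Since p-value > α = 0.01, we fail to reject H₀.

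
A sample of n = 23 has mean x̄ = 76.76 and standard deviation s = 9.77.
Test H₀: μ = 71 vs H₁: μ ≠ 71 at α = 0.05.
One-sample t-test:
H₀: μ = 71
H₁: μ ≠ 71
df = n - 1 = 22
t = (x̄ - μ₀) / (s/√n) = (76.76 - 71) / (9.77/√23) = 2.827
p-value = 0.0098

Since p-value < α = 0.05, we reject H₀.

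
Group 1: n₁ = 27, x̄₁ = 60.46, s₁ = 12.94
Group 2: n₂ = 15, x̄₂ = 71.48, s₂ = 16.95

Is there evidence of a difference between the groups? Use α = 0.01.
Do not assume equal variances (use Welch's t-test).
Welch's two-sample t-test:
H₀: μ₁ = μ₂
H₁: μ₁ ≠ μ₂
s₁²/n₁ = 12.94²/27 = 6.2016,  s₂²/n₂ = 16.95²/15 = 19.1535
SE = √(s₁²/n₁ + s₂²/n₂) = √(6.2016 + 19.1535) = 5.0354
df (Welch-Satterthwaite) = (s₁²/n₁ + s₂²/n₂)² / [(s₁²/n₁)²/(n₁-1) + (s₂²/n₂)²/(n₂-1)] ≈ 23.22
t = (x̄₁ - x̄₂) / SE = (60.46 - 71.48) / 5.0354 = -11.02 / 5.0354 = -2.189
p-value = 0.0389

Since p-value > α = 0.01, we fail to reject H₀.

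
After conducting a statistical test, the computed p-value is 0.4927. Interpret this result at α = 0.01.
Since p = 0.4927 > α = 0.01, fail to reject H₀.
There is insufficient evidence to reject the null hypothesis; the result is not statistically significant at the 0.01 level.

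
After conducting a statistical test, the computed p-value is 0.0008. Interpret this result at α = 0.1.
Since p = 0.0008 < α = 0.1, reject H₀.
There is sufficient evidence to reject the null hypothesis; the result is statistically significant at the 0.1 level.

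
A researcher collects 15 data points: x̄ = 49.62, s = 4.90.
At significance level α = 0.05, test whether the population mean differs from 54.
One-sample t-test:
H₀: μ = 54
H₁: μ ≠ 54
df = n - 1 = 14
t = (x̄ - μ₀) / (s/√n) = (49.62 - 54) / (4.90/√15) = -3.462
p-value = 0.0038

Since p-value < α = 0.05, we reject H₀.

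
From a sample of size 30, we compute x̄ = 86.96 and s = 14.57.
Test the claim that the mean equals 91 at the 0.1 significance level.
One-sample t-test:
H₀: μ = 91
H₁: μ ≠ 91
df = n - 1 = 29
t = (x̄ - μ₀) / (s/√n) = (86.96 - 91) / (14.57/√30) = -1.519
p-value = 0.1397

Since p-value > α = 0.1, we fail to reject H₀.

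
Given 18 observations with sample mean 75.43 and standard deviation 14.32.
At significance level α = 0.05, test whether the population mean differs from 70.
One-sample t-test:
H₀: μ = 70
H₁: μ ≠ 70
df = n - 1 = 17
t = (x̄ - μ₀) / (s/√n) = (75.43 - 70) / (14.32/√18) = 1.609
p-value = 0.1261

Since p-value > α = 0.05, we fail to reject H₀.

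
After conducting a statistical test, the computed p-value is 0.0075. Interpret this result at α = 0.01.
Since p = 0.0075 < α = 0.01, reject H₀.
There is sufficient evidence to reject the null hypothesis; the result is statistically significant at the 0.01 level.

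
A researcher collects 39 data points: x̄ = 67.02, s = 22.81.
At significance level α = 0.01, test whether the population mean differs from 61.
One-sample t-test:
H₀: μ = 61
H₁: μ ≠ 61
df = n - 1 = 38
t = (x̄ - μ₀) / (s/√n) = (67.02 - 61) / (22.81/√39) = 1.648
p-value = 0.1076

Since p-value > α = 0.01, we fail to reject H₀.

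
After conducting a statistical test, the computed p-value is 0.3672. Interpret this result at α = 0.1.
Since p = 0.3672 > α = 0.1, fail to reject H₀.
There is insufficient evidence to reject the null hypothesis; the result is not statistically significant at the 0.1 level.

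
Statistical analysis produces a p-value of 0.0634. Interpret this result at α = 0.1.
Since p = 0.0634 < α = 0.1, reject H₀.
There is sufficient evidence to reject the null hypothesis; the result is statistically significant at the 0.1 level.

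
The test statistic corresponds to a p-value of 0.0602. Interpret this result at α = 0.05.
Since p = 0.0602 > α = 0.05, fail to reject H₀.
There is insufficient evidence to reject the null hypothesis; the result is not statistically significant at the 0.05 level.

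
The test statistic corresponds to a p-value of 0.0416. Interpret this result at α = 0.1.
Since p = 0.0416 < α = 0.1, reject H₀.
There is sufficient evidence to reject the null hypothesis; the result is statistically significant at the 0.1 level.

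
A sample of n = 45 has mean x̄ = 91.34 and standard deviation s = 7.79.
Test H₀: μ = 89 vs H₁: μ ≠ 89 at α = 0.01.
One-sample t-test:
H₀: μ = 89
H₁: μ ≠ 89
df = n - 1 = 44
t = (x̄ - μ₀) / (s/√n) = (91.34 - 89) / (7.79/√45) = 2.015
p-value = 0.0500

Since p-value > α = 0.01, we fail to reject H₀.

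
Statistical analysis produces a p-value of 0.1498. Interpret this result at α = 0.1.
Since p = 0.1498 > α = 0.1, fail to reject H₀.
There is insufficient evidence to reject the null hypothesis; the result is not statistically significant at the 0.1 level.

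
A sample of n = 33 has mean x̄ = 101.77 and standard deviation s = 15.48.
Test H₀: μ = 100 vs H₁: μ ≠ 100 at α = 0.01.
One-sample t-test:
H₀: μ = 100
H₁: μ ≠ 100
df = n - 1 = 32
t = (x̄ - μ₀) / (s/√n) = (101.77 - 100) / (15.48/√33) = 0.657
p-value = 0.5160

Since p-value > α = 0.01, we fail to reject H₀.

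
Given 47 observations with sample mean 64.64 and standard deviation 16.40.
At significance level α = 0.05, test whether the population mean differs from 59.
One-sample t-test:
H₀: μ = 59
H₁: μ ≠ 59
df = n - 1 = 46
t = (x̄ - μ₀) / (s/√n) = (64.64 - 59) / (16.40/√47) = 2.358
p-value = 0.0227

Since p-value < α = 0.05, we reject H₀.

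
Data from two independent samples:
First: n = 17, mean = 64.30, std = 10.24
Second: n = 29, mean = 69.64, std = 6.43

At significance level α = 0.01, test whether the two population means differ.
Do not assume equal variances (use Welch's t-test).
Welch's two-sample t-test:
H₀: μ₁ = μ₂
H₁: μ₁ ≠ μ₂
s₁²/n₁ = 10.24²/17 = 6.1681,  s₂²/n₂ = 6.43²/29 = 1.4257
SE = √(s₁²/n₁ + s₂²/n₂) = √(6.1681 + 1.4257) = 2.7557
df (Welch-Satterthwaite) = (s₁²/n₁ + s₂²/n₂)² / [(s₁²/n₁)²/(n₁-1) + (s₂²/n₂)²/(n₂-1)] ≈ 23.53
t = (x̄₁ - x̄₂) / SE = (64.30 - 69.64) / 2.7557 = -5.34 / 2.7557 = -1.938
p-value = 0.0647

Since p-value > α = 0.01, we fail to reject H₀.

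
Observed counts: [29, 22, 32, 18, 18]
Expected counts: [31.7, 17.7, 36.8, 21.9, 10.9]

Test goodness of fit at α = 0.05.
Chi-square goodness of fit test:
H₀: observed counts match expected distribution
H₁: observed counts differ from expected distribution
df = k - 1 = 4
χ² = Σ(O - E)²/E
   = (29 - 31.7)²/31.7 + (22 - 17.7)²/17.7 + (32 - 36.8)²/36.8 + (18 - 21.9)²/21.9 + (18 - 10.9)²/10.9
   = 0.230 + 1.045 + 0.626 + 0.695 + 4.625
   = 7.22
p-value = 0.1247

Since p-value > α = 0.05, we fail to reject H₀.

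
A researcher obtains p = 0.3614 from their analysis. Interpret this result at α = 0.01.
Since p = 0.3614 > α = 0.01, fail to reject H₀.
There is insufficient evidence to reject the null hypothesis; the result is not statistically significant at the 0.01 level.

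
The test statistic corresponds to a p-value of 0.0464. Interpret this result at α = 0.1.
Since p = 0.0464 < α = 0.1, reject H₀.
There is sufficient evidence to reject the null hypothesis; the result is statistically significant at the 0.1 level.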